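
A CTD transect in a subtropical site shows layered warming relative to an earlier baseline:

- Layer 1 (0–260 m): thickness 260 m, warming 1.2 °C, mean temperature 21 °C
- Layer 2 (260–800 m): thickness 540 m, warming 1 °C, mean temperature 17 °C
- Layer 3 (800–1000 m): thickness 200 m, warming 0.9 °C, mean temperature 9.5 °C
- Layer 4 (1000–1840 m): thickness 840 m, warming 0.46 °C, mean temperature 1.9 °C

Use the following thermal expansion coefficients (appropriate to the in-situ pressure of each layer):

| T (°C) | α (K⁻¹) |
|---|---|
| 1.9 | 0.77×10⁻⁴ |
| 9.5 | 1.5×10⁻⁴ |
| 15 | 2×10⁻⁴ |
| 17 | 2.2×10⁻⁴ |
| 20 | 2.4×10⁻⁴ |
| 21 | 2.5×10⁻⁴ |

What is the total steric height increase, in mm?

254 mm

Layer 1 at 21 °C → α = 2.5×10⁻⁴ K⁻¹
Layer 2 at 17 °C → α = 2.2×10⁻⁴ K⁻¹
Layer 3 at 9.5 °C → α = 1.5×10⁻⁴ K⁻¹
Layer 4 at 1.9 °C → α = 0.77×10⁻⁴ K⁻¹
2.5×10⁻⁴ × 260 × 1.2 = 0.07800 m
1 × 2.2×10⁻⁴ × 540 = 0.11880 m
Layer 3: 1.5×10⁻⁴ × 0.9 × 200 = 0.02700 m
Layer 4: 0.77×10⁻⁴ × 0.46 × 840 = 0.0297528 m
Δh = 0.07800 + 0.11880 + 0.02700 + 0.0297528 = 0.2535528 m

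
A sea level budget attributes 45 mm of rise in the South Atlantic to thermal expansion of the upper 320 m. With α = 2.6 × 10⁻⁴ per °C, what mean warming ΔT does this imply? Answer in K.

0.541 K

ΔT = Δh/(αH) = 0.045 / (2.6×10⁻⁴ × 320) ≈ 0.5409 K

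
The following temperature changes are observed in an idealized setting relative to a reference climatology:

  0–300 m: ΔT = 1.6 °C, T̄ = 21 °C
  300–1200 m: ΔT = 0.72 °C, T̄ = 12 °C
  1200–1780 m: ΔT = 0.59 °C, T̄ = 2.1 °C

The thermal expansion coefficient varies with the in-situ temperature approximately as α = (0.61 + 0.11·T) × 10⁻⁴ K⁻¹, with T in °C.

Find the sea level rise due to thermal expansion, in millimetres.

Δh ≈ 294 mm

Layer 1: α = (0.61 + 0.11×21)×10⁻⁴ = 2.92×10⁻⁴ K⁻¹
Layer 2: α = (0.61 + 0.11×12)×10⁻⁴ = 1.93×10⁻⁴ K⁻¹
Layer 3: α = (0.61 + 0.11×2.1)×10⁻⁴ = 0.841×10⁻⁴ K⁻¹
Layer 1: 1.6 × 300 × 2.92×10⁻⁴ = 0.14016 m
900 × 1.93×10⁻⁴ × 0.72 = 0.125064 m
Layer 3: 0.59 × 0.841×10⁻⁴ × 580 = 0.02877902 m
Δh = 0.14016 + 0.125064 + 0.02877902 = 0.29400302 m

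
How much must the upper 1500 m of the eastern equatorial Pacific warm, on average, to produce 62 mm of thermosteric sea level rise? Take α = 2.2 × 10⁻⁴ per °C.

ΔT ≈ 0.188 °C

ΔT = Δh/(αH) = 0.062 / (2.2×10⁻⁴ × 1500) ≈ 0.1879 °C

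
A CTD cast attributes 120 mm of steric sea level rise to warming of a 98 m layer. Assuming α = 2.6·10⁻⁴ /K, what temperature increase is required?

about 4.71 K

ΔT = Δh/(αH) = 0.12 / (2.6×10⁻⁴ × 98) ≈ 4.710 K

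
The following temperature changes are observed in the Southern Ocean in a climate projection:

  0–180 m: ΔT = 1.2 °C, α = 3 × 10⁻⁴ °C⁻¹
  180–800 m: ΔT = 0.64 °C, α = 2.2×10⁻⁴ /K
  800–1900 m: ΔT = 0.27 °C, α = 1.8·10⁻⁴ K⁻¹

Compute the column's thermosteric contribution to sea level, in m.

0–180 m: 180 × 3×10⁻⁴ × 1.2 = 0.06480 m
0.64 × 2.2×10⁻⁴ × 620 = 0.087296 m
0.27 × 1.8×10⁻⁴ × 1100 = 0.05346 m
Δh = 0.06480 + 0.087296 + 0.05346 = 0.205556 m ≈ 0.206 m

0.206 m of thermosteric rise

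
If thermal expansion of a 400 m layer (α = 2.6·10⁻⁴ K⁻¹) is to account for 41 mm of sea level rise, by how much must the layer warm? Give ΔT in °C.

ΔT = Δh/(αH) = 0.041 / (2.6×10⁻⁴ × 400) ≈ 0.3942 °C

0.39 °C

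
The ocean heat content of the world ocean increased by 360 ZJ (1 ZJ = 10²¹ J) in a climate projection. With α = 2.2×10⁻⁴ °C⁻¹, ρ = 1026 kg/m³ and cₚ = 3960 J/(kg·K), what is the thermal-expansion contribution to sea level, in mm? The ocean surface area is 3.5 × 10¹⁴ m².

Per unit area: Q = 360×10²¹ / (3.5×10¹⁴) ≈ 1.029×10⁹ J/m²
Δh = αQ/(ρcₚ) = 2.2×10⁻⁴ × 1.029×10⁹ / (1026 × 3960) ≈ 0.055718 m

55.7 mm of thermosteric rise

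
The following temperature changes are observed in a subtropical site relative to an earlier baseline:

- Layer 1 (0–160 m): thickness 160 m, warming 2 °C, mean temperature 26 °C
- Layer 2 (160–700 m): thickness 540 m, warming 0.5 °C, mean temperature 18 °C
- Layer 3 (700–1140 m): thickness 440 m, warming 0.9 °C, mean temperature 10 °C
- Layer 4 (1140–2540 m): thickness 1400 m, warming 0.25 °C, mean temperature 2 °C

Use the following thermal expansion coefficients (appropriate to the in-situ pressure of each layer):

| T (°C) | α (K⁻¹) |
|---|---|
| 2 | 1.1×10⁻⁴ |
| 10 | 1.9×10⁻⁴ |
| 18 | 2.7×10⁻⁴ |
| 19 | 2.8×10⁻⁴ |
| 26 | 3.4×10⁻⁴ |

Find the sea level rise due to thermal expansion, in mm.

295 mm of thermosteric rise

Layer 1 at 26 °C → α = 3.4×10⁻⁴ K⁻¹
Layer 2 at 18 °C → α = 2.7×10⁻⁴ K⁻¹
Layer 3 at 10 °C → α = 1.9×10⁻⁴ K⁻¹
Layer 4 at 2 °C → α = 1.1×10⁻⁴ K⁻¹
0–160 m: 160 × 2 × 3.4×10⁻⁴ = 0.10880 m
0.5 × 2.7×10⁻⁴ × 540 = 0.07290 m
700–1140 m: 0.9 × 440 × 1.9×10⁻⁴ = 0.07524 m
1140–2540 m: 1.1×10⁻⁴ × 0.25 × 1400 = 0.03850 m
Δh = 0.10880 + 0.07290 + 0.07524 + 0.03850 = 0.29544 m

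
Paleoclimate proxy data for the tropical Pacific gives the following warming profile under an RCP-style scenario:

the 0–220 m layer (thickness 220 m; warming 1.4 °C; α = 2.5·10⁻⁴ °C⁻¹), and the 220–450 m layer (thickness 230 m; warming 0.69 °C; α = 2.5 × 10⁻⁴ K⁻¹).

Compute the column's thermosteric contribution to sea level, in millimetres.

Layer 1: 2.5×10⁻⁴ × 1.4 × 220 = 0.07700 m
Layer 2: 2.5×10⁻⁴ × 0.69 × 230 = 0.039675 m
Δh = 0.07700 + 0.039675 = 0.116675 m

Δh = 117 mm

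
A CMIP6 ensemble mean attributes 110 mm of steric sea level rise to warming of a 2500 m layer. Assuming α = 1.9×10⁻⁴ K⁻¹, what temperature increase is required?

ΔT = Δh/(αH) = 0.11 / (1.9×10⁻⁴ × 2500) ≈ 0.2316 K

0.23 K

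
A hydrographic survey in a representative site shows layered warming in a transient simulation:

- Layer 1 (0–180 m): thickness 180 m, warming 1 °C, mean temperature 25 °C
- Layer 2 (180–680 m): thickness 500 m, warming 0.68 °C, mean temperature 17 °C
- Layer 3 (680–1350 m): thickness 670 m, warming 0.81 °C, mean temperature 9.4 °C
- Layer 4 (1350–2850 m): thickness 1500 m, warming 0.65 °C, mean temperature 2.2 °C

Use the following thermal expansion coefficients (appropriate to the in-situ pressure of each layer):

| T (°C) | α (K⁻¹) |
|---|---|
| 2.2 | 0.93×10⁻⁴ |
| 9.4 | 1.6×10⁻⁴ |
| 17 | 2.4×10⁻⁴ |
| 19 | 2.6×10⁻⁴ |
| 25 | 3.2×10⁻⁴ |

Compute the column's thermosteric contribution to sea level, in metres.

0.317 m

Layer 1 at 25 °C → α = 3.2×10⁻⁴ K⁻¹
Layer 2 at 17 °C → α = 2.4×10⁻⁴ K⁻¹
Layer 3 at 9.4 °C → α = 1.6×10⁻⁴ K⁻¹
Layer 4 at 2.2 °C → α = 0.93×10⁻⁴ K⁻¹
0–180 m: 1 × 3.2×10⁻⁴ × 180 = 0.05760 m
180–680 m: 2.4×10⁻⁴ × 0.68 × 500 = 0.08160 m
1.6×10⁻⁴ × 670 × 0.81 = 0.086832 m
Layer 4: 0.93×10⁻⁴ × 0.65 × 1500 = 0.090675 m
Δh = 0.05760 + 0.08160 + 0.086832 + 0.090675 = 0.316707 m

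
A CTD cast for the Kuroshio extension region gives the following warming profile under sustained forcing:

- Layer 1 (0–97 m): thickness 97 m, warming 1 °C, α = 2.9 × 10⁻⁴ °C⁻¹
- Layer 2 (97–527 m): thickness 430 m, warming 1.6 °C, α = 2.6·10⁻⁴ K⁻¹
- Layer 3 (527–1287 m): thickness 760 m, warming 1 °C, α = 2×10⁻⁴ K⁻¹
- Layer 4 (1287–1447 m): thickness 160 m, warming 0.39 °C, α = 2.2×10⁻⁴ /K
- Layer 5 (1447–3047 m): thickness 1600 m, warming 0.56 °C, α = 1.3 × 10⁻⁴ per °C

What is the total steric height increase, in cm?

Layer 1: 2.9×10⁻⁴ × 97 × 1 = 0.02813 m
97–527 m: 1.6 × 430 × 2.6×10⁻⁴ = 0.17888 m
527–1287 m: 2×10⁻⁴ × 760 × 1 = 0.15200 m
160 × 0.39 × 2.2×10⁻⁴ = 0.013728 m
Layer 5: 1.3×10⁻⁴ × 1600 × 0.56 = 0.11648 m
Δh = 0.02813 + 0.17888 + 0.15200 + 0.013728 + 0.11648 = 0.489218 m

49 cm of thermosteric rise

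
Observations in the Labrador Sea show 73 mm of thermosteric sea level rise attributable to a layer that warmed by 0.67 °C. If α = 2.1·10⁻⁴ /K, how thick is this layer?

H = Δh/(αΔT) = 0.073 / (2.1×10⁻⁴ × 0.67) ≈ 518.8 m

H ≈ 520 m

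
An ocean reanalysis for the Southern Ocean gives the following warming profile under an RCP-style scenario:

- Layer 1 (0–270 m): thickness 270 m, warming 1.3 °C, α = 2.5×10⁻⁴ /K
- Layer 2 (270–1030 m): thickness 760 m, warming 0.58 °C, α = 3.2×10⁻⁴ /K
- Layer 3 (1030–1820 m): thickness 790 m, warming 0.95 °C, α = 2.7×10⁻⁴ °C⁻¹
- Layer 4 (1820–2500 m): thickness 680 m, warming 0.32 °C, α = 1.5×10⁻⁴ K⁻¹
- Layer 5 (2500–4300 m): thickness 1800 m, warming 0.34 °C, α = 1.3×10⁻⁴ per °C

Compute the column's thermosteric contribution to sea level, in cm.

Δh ≈ 54 cm

Layer 1: 270 × 1.3 × 2.5×10⁻⁴ = 0.08775 m
Layer 2: 0.58 × 760 × 3.2×10⁻⁴ = 0.141056 m
Layer 3: 2.7×10⁻⁴ × 790 × 0.95 = 0.202635 m
1820–2500 m: 1.5×10⁻⁴ × 680 × 0.32 = 0.03264 m
2500–4300 m: 0.34 × 1.3×10⁻⁴ × 1800 = 0.07956 m
Δh = 0.08775 + 0.141056 + 0.202635 + 0.03264 + 0.07956 = 0.543641 m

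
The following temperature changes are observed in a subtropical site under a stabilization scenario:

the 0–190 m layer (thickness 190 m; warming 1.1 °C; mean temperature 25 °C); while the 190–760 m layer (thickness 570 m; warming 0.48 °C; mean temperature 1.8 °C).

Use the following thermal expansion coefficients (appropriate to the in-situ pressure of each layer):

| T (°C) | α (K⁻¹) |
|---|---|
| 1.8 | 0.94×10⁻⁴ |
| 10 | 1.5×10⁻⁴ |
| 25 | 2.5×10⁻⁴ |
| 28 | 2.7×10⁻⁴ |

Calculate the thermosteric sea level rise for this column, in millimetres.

Δh ≈ 78.0 mm

Layer 1 at 25 °C → α = 2.5×10⁻⁴ K⁻¹
Layer 2 at 1.8 °C → α = 0.94×10⁻⁴ K⁻¹
1.1 × 190 × 2.5×10⁻⁴ = 0.05225 m
0.94×10⁻⁴ × 570 × 0.48 = 0.0257184 m
Δh = 0.05225 + 0.0257184 = 0.0779684 m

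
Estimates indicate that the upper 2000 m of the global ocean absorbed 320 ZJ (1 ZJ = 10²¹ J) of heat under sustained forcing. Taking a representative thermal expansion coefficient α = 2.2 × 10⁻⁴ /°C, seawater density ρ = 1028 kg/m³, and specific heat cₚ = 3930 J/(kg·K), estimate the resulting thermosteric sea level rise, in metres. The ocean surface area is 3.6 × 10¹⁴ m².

0.048 m

Per unit area: Q = 320×10²¹ / (3.6×10¹⁴) ≈ 8.889×10⁸ J/m²
Δh = αQ/(ρcₚ) = 2.2×10⁻⁴ × 8.889×10⁸ / (1028 × 3930) ≈ 0.048405 m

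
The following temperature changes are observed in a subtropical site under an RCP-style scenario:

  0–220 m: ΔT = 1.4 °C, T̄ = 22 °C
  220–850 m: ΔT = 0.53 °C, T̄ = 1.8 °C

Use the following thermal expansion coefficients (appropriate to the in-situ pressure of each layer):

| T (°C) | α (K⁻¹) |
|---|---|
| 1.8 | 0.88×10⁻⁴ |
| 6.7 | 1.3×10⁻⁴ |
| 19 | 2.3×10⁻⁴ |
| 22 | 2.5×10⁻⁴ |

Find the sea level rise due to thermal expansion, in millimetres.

Δh ≈ 110 mm

Layer 1 at 22 °C → α = 2.5×10⁻⁴ K⁻¹
Layer 2 at 1.8 °C → α = 0.88×10⁻⁴ K⁻¹
2.5×10⁻⁴ × 1.4 × 220 = 0.07700 m
220–850 m: 0.53 × 630 × 0.88×10⁻⁴ = 0.0293832 m
Δh = 0.07700 + 0.0293832 = 0.1063832 m ≈ 110 mm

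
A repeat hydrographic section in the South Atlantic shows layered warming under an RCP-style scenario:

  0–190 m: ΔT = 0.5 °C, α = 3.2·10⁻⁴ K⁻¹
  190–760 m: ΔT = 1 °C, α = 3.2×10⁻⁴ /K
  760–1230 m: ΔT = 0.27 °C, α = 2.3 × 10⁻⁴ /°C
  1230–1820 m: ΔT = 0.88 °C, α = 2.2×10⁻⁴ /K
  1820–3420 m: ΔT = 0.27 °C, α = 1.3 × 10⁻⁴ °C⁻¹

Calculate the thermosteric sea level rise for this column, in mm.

412 mm of thermosteric rise

Layer 1: 190 × 3.2×10⁻⁴ × 0.5 = 0.03040 m
1 × 570 × 3.2×10⁻⁴ = 0.18240 m
760–1230 m: 470 × 2.3×10⁻⁴ × 0.27 = 0.029187 m
Layer 4: 590 × 0.88 × 2.2×10⁻⁴ = 0.114224 m
1820–3420 m: 0.27 × 1.3×10⁻⁴ × 1600 = 0.05616 m
Δh = 0.03040 + 0.18240 + 0.029187 + 0.114224 + 0.05616 = 0.412371 m ≈ 412 mm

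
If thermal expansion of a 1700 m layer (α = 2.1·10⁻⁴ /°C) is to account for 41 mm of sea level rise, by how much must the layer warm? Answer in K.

0.115 K

ΔT = Δh/(αH) = 0.041 / (2.1×10⁻⁴ × 1700) ≈ 0.1148 K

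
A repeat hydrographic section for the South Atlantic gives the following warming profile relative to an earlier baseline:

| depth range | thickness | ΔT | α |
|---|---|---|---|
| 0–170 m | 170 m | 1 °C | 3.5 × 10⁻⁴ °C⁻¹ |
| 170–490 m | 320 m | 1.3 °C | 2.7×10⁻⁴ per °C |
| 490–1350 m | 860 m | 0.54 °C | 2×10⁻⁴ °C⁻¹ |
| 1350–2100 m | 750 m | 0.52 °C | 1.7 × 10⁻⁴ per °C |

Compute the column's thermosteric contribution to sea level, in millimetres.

330 mm

Layer 1: 3.5×10⁻⁴ × 170 × 1 = 0.05950 m
170–490 m: 1.3 × 320 × 2.7×10⁻⁴ = 0.11232 m
490–1350 m: 0.54 × 2×10⁻⁴ × 860 = 0.09288 m
1350–2100 m: 1.7×10⁻⁴ × 750 × 0.52 = 0.06630 m
Δh = 0.05950 + 0.11232 + 0.09288 + 0.06630 = 0.33100 m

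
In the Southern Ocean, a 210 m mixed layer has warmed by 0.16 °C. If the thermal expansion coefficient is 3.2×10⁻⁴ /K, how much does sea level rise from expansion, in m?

Δh = αΔT·H = 3.2×10⁻⁴ × 0.16 × 210 = 0.010752 m

0.0108 m of thermosteric rise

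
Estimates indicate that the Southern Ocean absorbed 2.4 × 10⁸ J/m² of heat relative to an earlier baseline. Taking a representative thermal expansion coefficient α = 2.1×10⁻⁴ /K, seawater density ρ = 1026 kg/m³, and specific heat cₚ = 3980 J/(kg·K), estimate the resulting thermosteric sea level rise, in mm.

Δh = αQ/(ρcₚ) = 2.1×10⁻⁴ × 2.4×10⁸ / (1026 × 3980) ≈ 0.012342 m

Δh = 12 mm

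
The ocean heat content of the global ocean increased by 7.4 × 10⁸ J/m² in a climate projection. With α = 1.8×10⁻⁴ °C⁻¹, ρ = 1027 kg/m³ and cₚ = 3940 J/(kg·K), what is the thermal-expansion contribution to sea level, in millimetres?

Δh = αQ/(ρcₚ) = 1.8×10⁻⁴ × 7.4×10⁸ / (1027 × 3940) ≈ 0.032918 m

33 mm of thermosteric rise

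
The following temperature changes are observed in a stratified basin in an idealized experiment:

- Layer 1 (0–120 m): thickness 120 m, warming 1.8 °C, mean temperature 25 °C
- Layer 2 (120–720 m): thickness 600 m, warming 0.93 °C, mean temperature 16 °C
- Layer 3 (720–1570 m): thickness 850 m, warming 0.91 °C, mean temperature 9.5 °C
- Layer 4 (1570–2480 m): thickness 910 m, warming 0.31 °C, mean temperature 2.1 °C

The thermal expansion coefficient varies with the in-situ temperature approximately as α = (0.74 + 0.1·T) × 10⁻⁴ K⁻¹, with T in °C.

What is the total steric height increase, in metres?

Layer 1: α = (0.74 + 0.1×25)×10⁻⁴ = 3.24×10⁻⁴ K⁻¹
Layer 2: α = (0.74 + 0.1×16)×10⁻⁴ = 2.34×10⁻⁴ K⁻¹
Layer 3: α = (0.74 + 0.1×9.5)×10⁻⁴ = 1.69×10⁻⁴ K⁻¹
Layer 4: α = (0.74 + 0.1×2.1)×10⁻⁴ = 0.95×10⁻⁴ K⁻¹
0–120 m: 1.8 × 120 × 3.24×10⁻⁴ = 0.069984 m
600 × 2.34×10⁻⁴ × 0.93 = 0.130572 m
720–1570 m: 0.91 × 1.69×10⁻⁴ × 850 = 0.1307215 m
1570–2480 m: 0.31 × 0.95×10⁻⁴ × 910 = 0.0267995 m
Δh = 0.069984 + 0.130572 + 0.1307215 + 0.0267995 = 0.358077 m ≈ 0.36 m

Δh ≈ 0.36 m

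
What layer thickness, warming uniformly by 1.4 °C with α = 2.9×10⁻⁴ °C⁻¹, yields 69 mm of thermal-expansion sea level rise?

H = Δh/(αΔT) = 0.069 / (2.9×10⁻⁴ × 1.4) ≈ 170.0 m

H ≈ 170 m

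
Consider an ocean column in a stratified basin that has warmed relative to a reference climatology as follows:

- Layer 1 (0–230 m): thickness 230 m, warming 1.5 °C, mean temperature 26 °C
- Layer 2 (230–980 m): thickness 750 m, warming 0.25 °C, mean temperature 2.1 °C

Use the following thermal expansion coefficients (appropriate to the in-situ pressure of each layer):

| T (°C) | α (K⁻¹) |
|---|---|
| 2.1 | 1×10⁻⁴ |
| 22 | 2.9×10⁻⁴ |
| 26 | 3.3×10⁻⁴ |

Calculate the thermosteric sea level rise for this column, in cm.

Layer 1 at 26 °C → α = 3.3×10⁻⁴ K⁻¹
Layer 2 at 2.1 °C → α = 1×10⁻⁴ K⁻¹
3.3×10⁻⁴ × 230 × 1.5 = 0.11385 m
Layer 2: 0.25 × 1×10⁻⁴ × 750 = 0.01875 m
Δh = 0.11385 + 0.01875 = 0.13260 m ≈ 13.3 cm

Δh ≈ 13.3 cm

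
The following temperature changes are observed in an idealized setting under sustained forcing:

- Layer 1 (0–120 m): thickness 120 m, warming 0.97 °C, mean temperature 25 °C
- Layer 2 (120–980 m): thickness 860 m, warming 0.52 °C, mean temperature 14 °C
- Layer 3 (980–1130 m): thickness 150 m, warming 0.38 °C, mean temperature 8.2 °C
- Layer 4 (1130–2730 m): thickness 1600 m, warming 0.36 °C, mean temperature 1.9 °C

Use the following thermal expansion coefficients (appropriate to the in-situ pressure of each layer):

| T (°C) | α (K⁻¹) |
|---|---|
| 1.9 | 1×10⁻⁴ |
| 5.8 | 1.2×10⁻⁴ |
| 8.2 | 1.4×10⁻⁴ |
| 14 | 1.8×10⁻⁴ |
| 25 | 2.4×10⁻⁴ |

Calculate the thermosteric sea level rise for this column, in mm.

Layer 1 at 25 °C → α = 2.4×10⁻⁴ K⁻¹
Layer 2 at 14 °C → α = 1.8×10⁻⁴ K⁻¹
Layer 3 at 8.2 °C → α = 1.4×10⁻⁴ K⁻¹
Layer 4 at 1.9 °C → α = 1×10⁻⁴ K⁻¹
0–120 m: 0.97 × 120 × 2.4×10⁻⁴ = 0.027936 m
120–980 m: 0.52 × 860 × 1.8×10⁻⁴ = 0.080496 m
Layer 3: 1.4×10⁻⁴ × 150 × 0.38 = 0.00798 m
1130–2730 m: 1×10⁻⁴ × 1600 × 0.36 = 0.05760 m
Δh = 0.027936 + 0.080496 + 0.00798 + 0.05760 = 0.174012 m

Δh = 174 mm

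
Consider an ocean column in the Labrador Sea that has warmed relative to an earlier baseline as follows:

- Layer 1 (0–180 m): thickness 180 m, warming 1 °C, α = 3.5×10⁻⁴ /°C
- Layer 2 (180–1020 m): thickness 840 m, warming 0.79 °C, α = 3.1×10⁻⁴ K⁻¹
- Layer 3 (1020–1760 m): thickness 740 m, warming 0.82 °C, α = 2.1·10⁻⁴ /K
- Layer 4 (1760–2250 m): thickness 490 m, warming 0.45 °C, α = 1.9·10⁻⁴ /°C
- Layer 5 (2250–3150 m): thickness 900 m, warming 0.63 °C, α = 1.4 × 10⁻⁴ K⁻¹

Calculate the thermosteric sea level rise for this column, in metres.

0.517 m

Layer 1: 180 × 1 × 3.5×10⁻⁴ = 0.06300 m
0.79 × 3.1×10⁻⁴ × 840 = 0.205716 m
0.82 × 740 × 2.1×10⁻⁴ = 0.127428 m
0.45 × 1.9×10⁻⁴ × 490 = 0.041895 m
2250–3150 m: 900 × 1.4×10⁻⁴ × 0.63 = 0.07938 m
Δh = 0.06300 + 0.205716 + 0.127428 + 0.041895 + 0.07938 = 0.517419 m ≈ 0.517 m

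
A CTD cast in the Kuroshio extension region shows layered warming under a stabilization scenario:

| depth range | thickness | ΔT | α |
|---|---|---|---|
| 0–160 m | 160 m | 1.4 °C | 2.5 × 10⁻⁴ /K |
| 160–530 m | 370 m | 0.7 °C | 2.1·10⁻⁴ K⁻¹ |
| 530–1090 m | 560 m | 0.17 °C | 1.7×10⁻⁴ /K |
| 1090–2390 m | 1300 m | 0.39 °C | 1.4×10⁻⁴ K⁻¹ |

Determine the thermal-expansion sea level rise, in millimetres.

about 200 mm

2.5×10⁻⁴ × 160 × 1.4 = 0.05600 m
Layer 2: 0.7 × 370 × 2.1×10⁻⁴ = 0.05439 m
530–1090 m: 1.7×10⁻⁴ × 0.17 × 560 = 0.016184 m
1300 × 1.4×10⁻⁴ × 0.39 = 0.07098 m
Δh = 0.05600 + 0.05439 + 0.016184 + 0.07098 = 0.197554 m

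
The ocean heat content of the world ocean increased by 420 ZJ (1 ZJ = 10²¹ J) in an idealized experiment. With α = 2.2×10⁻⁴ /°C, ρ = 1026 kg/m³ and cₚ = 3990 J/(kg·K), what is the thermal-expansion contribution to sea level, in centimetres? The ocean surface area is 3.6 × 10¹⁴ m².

Δh = 6.3 cm

Per unit area: Q = 420×10²¹ / (3.6×10¹⁴) ≈ 1.167×10⁹ J/m²
Δh = αQ/(ρcₚ) = 2.2×10⁻⁴ × 1.167×10⁹ / (1026 × 3990) ≈ 0.062715 m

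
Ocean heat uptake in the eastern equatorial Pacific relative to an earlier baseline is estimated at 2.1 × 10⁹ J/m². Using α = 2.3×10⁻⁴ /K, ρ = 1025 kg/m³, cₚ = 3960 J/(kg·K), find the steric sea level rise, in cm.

about 11.9 cm

Δh = αQ/(ρcₚ) = 2.3×10⁻⁴ × 2.1×10⁹ / (1025 × 3960) ≈ 0.11899 m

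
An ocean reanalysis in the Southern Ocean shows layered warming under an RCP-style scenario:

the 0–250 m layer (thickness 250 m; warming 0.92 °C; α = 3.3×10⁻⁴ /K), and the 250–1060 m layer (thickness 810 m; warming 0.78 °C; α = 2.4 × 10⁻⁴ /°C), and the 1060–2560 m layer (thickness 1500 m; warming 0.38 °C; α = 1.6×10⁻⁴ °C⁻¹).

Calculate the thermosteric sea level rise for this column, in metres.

0–250 m: 0.92 × 250 × 3.3×10⁻⁴ = 0.07590 m
0.78 × 810 × 2.4×10⁻⁴ = 0.151632 m
Layer 3: 0.38 × 1.6×10⁻⁴ × 1500 = 0.09120 m
Δh = 0.07590 + 0.151632 + 0.09120 = 0.318732 m ≈ 0.319 m

about 0.319 m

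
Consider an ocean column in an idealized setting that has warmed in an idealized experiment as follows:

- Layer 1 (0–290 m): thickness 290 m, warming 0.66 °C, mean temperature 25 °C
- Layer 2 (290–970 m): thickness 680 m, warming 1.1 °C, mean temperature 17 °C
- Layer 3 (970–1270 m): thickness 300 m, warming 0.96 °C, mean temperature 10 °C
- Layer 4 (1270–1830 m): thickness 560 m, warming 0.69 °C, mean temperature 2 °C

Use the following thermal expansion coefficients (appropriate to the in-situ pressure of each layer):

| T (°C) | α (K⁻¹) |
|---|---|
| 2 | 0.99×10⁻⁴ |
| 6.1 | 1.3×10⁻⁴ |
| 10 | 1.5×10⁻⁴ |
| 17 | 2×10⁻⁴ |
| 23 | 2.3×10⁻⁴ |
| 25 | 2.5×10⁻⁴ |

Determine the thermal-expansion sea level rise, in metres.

Layer 1 at 25 °C → α = 2.5×10⁻⁴ K⁻¹
Layer 2 at 17 °C → α = 2×10⁻⁴ K⁻¹
Layer 3 at 10 °C → α = 1.5×10⁻⁴ K⁻¹
Layer 4 at 2 °C → α = 0.99×10⁻⁴ K⁻¹
0.66 × 290 × 2.5×10⁻⁴ = 0.04785 m
290–970 m: 680 × 1.1 × 2×10⁻⁴ = 0.14960 m
Layer 3: 300 × 1.5×10⁻⁴ × 0.96 = 0.04320 m
560 × 0.99×10⁻⁴ × 0.69 = 0.0382536 m
Δh = 0.04785 + 0.14960 + 0.04320 + 0.0382536 = 0.2789036 m ≈ 0.279 m

Δh ≈ 0.279 m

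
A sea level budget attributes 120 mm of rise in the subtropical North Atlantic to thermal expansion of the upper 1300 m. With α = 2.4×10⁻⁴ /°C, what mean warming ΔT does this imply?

about 0.385 K

ΔT = Δh/(αH) = 0.12 / (2.4×10⁻⁴ × 1300) ≈ 0.3846 K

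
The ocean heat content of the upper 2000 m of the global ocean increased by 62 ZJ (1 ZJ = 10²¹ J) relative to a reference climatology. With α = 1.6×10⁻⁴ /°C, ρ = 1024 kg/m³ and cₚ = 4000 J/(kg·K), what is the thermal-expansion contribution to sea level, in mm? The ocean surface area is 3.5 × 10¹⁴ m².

Δh ≈ 6.9 mm

Per unit area: Q = 62×10²¹ / (3.5×10¹⁴) ≈ 1.771×10⁸ J/m²
Δh = αQ/(ρcₚ) = 1.6×10⁻⁴ × 1.771×10⁸ / (1024 × 4000) ≈ 0.006918 m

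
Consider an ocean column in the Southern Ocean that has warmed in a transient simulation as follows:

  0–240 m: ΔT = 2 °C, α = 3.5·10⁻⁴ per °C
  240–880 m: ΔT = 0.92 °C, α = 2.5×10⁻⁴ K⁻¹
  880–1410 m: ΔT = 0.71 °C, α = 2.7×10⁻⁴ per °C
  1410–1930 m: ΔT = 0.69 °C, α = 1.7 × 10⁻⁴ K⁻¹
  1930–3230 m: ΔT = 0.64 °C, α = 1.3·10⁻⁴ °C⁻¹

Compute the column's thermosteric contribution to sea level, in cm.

0–240 m: 240 × 3.5×10⁻⁴ × 2 = 0.16800 m
640 × 0.92 × 2.5×10⁻⁴ = 0.14720 m
880–1410 m: 530 × 0.71 × 2.7×10⁻⁴ = 0.101601 m
Layer 4: 0.69 × 1.7×10⁻⁴ × 520 = 0.060996 m
1930–3230 m: 1.3×10⁻⁴ × 0.64 × 1300 = 0.10816 m
Δh = 0.16800 + 0.14720 + 0.101601 + 0.060996 + 0.10816 = 0.585957 m

Δh = 58.6 cm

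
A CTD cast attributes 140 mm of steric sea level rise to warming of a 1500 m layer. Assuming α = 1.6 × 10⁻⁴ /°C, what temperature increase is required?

0.583 °C

ΔT = Δh/(αH) = 0.14 / (1.6×10⁻⁴ × 1500) ≈ 0.5833 °C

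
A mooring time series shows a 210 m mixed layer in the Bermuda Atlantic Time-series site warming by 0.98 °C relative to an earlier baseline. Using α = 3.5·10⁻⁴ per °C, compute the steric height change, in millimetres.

Δh = αΔT·H = 3.5×10⁻⁴ × 0.98 × 210 = 0.07203 m

72 mm of thermosteric rise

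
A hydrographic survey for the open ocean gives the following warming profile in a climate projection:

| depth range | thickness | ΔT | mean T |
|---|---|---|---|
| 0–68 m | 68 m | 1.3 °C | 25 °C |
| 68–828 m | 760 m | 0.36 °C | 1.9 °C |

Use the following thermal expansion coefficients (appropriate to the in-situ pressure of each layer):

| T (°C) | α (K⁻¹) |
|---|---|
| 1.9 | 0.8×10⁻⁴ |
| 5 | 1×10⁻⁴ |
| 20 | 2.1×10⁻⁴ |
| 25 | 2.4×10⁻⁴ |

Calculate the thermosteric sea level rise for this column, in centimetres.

Layer 1 at 25 °C → α = 2.4×10⁻⁴ K⁻¹
Layer 2 at 1.9 °C → α = 0.8×10⁻⁴ K⁻¹
Layer 1: 1.3 × 68 × 2.4×10⁻⁴ = 0.021216 m
68–828 m: 0.36 × 0.8×10⁻⁴ × 760 = 0.021888 m
Δh = 0.021216 + 0.021888 = 0.043104 m

Δh ≈ 4.3 cm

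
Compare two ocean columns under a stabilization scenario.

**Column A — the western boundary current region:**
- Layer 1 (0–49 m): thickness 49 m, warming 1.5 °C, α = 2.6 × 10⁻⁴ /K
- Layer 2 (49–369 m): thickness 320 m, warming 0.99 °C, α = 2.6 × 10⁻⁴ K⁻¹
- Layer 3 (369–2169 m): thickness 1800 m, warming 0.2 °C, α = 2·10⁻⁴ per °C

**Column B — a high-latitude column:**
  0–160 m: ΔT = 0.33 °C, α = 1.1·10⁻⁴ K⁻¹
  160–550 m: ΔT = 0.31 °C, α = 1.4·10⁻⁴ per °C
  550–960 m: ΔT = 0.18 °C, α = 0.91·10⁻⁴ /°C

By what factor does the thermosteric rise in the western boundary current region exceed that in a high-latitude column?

a factor of 5.9

A Layer 1: 2.6×10⁻⁴ × 1.5 × 49 = 0.01911 m
A 49–369 m: 320 × 0.99 × 2.6×10⁻⁴ = 0.082368 m
A 1800 × 0.2 × 2×10⁻⁴ = 0.07200 m
A total: 0.173478 m
B Layer 1: 1.1×10⁻⁴ × 0.33 × 160 = 0.005808 m
B 0.31 × 390 × 1.4×10⁻⁴ = 0.016926 m
B 550–960 m: 0.91×10⁻⁴ × 0.18 × 410 = 0.0067158 m
B total: 0.0294498 m
Ratio: 0.173478 / 0.0294498 ≈ 5.891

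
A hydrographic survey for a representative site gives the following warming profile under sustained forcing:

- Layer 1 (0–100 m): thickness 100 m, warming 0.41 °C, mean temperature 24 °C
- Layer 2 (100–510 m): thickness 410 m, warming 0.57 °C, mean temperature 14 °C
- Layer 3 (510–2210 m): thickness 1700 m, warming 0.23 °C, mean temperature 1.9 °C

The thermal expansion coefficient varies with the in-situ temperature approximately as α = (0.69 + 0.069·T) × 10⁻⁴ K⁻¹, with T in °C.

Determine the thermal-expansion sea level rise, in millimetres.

Δh = 80.4 mm

Layer 1: α = (0.69 + 0.069×24)×10⁻⁴ = 2.346×10⁻⁴ K⁻¹
Layer 2: α = (0.69 + 0.069×14)×10⁻⁴ = 1.656×10⁻⁴ K⁻¹
Layer 3: α = (0.69 + 0.069×1.9)×10⁻⁴ = 0.8211×10⁻⁴ K⁻¹
Layer 1: 0.41 × 2.346×10⁻⁴ × 100 = 0.0096186 m
410 × 1.656×10⁻⁴ × 0.57 = 0.03870072 m
Layer 3: 0.8211×10⁻⁴ × 1700 × 0.23 = 0.03210501 m
Δh = 0.0096186 + 0.03870072 + 0.03210501 = 0.08042433 m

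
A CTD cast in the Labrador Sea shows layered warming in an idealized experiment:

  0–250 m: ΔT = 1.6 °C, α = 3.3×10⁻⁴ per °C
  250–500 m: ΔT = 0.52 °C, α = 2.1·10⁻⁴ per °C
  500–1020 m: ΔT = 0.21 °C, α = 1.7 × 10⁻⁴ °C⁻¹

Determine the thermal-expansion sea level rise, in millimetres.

1.6 × 3.3×10⁻⁴ × 250 = 0.13200 m
250–500 m: 0.52 × 250 × 2.1×10⁻⁴ = 0.02730 m
500–1020 m: 520 × 0.21 × 1.7×10⁻⁴ = 0.018564 m
Δh = 0.13200 + 0.02730 + 0.018564 = 0.177864 m ≈ 178 mm

178 mm of thermosteric rise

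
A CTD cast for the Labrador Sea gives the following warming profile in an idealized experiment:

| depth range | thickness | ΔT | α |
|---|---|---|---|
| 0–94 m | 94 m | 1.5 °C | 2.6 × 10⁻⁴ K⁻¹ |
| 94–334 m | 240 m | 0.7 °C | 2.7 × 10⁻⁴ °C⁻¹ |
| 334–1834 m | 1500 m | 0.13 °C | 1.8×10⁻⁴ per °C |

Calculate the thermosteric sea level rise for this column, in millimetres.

117 mm of thermosteric rise

Layer 1: 1.5 × 94 × 2.6×10⁻⁴ = 0.03666 m
0.7 × 240 × 2.7×10⁻⁴ = 0.04536 m
334–1834 m: 1.8×10⁻⁴ × 1500 × 0.13 = 0.03510 m
Δh = 0.03666 + 0.04536 + 0.03510 = 0.11712 m ≈ 117 mm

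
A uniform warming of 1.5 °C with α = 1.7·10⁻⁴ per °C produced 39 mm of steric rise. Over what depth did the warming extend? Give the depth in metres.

H = Δh/(αΔT) = 0.039 / (1.7×10⁻⁴ × 1.5) ≈ 152.9 m

H ≈ 150 m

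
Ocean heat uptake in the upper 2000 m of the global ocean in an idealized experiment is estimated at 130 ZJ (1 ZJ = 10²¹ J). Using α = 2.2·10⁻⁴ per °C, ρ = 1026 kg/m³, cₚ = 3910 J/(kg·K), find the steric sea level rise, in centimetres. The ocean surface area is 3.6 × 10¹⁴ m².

Δh ≈ 1.98 cm

Per unit area: Q = 130×10²¹ / (3.6×10¹⁴) ≈ 3.611×10⁸ J/m²
Δh = αQ/(ρcₚ) = 2.2×10⁻⁴ × 3.611×10⁸ / (1026 × 3910) ≈ 0.019803 m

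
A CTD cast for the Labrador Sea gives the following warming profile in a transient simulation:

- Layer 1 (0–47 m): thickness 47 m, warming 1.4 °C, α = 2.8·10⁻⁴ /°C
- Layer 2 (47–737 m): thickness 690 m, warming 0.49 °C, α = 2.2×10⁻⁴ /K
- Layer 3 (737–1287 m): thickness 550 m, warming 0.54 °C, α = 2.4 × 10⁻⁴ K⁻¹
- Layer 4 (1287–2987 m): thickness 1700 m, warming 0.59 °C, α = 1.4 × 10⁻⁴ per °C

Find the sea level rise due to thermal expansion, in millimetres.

305 mm of thermosteric rise

1.4 × 47 × 2.8×10⁻⁴ = 0.018424 m
Layer 2: 0.49 × 2.2×10⁻⁴ × 690 = 0.074382 m
Layer 3: 2.4×10⁻⁴ × 550 × 0.54 = 0.07128 m
1.4×10⁻⁴ × 1700 × 0.59 = 0.14042 m
Δh = 0.018424 + 0.074382 + 0.07128 + 0.14042 = 0.304506 m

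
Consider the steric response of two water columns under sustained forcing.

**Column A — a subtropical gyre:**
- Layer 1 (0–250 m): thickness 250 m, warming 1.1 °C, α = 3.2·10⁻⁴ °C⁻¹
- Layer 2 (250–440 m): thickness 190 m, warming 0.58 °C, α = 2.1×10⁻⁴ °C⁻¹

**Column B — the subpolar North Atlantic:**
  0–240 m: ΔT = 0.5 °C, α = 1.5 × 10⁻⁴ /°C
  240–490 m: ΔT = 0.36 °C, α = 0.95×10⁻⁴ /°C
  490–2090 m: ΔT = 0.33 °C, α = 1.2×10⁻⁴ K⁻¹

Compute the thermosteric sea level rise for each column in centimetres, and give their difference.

A: 11.1 cm; B: 8.99 cm; difference 2.12 cm

A 0–250 m: 1.1 × 250 × 3.2×10⁻⁴ = 0.08800 m
A 190 × 0.58 × 2.1×10⁻⁴ = 0.023142 m
A total: 0.111142 m
B 0–240 m: 1.5×10⁻⁴ × 240 × 0.5 = 0.01800 m
B 240–490 m: 0.95×10⁻⁴ × 250 × 0.36 = 0.00855 m
B Layer 3: 1.2×10⁻⁴ × 0.33 × 1600 = 0.06336 m
B total: 0.08991 m
Difference: 0.111142 − 0.08991 = 0.021232 m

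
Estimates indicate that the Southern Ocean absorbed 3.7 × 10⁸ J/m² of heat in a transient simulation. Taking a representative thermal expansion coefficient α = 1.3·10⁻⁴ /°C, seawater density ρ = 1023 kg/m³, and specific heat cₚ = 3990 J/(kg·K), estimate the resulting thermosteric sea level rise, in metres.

about 0.0118 m

Δh = αQ/(ρcₚ) = 1.3×10⁻⁴ × 3.7×10⁸ / (1023 × 3990) ≈ 0.011784 m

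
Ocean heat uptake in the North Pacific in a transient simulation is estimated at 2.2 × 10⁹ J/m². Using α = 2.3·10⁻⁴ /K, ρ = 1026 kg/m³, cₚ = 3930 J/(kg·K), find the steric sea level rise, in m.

Δh = αQ/(ρcₚ) = 2.3×10⁻⁴ × 2.2×10⁹ / (1026 × 3930) ≈ 0.12549 m

Δh = 0.125 m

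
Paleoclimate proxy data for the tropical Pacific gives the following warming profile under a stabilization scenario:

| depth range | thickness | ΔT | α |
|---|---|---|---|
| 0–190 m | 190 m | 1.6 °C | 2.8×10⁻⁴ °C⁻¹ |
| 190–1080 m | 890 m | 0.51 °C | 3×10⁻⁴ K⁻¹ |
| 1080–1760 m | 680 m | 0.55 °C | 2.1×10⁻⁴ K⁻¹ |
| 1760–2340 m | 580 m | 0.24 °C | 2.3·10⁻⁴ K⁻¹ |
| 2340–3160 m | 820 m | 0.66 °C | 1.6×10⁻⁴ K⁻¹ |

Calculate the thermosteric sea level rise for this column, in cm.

Layer 1: 190 × 2.8×10⁻⁴ × 1.6 = 0.08512 m
190–1080 m: 3×10⁻⁴ × 890 × 0.51 = 0.13617 m
Layer 3: 0.55 × 2.1×10⁻⁴ × 680 = 0.07854 m
Layer 4: 580 × 0.24 × 2.3×10⁻⁴ = 0.032016 m
2340–3160 m: 820 × 0.66 × 1.6×10⁻⁴ = 0.086592 m
Δh = 0.08512 + 0.13617 + 0.07854 + 0.032016 + 0.086592 = 0.418438 m

Δh = 41.8 cm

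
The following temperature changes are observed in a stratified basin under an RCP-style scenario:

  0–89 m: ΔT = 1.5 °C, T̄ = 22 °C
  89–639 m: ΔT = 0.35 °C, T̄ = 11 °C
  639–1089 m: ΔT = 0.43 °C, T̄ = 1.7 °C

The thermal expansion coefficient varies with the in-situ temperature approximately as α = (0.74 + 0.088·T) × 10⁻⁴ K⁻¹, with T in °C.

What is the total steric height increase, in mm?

Layer 1: α = (0.74 + 0.088×22)×10⁻⁴ = 2.676×10⁻⁴ K⁻¹
Layer 2: α = (0.74 + 0.088×11)×10⁻⁴ = 1.708×10⁻⁴ K⁻¹
Layer 3: α = (0.74 + 0.088×1.7)×10⁻⁴ = 0.8896×10⁻⁴ K⁻¹
1.5 × 89 × 2.676×10⁻⁴ = 0.0357246 m
Layer 2: 550 × 1.708×10⁻⁴ × 0.35 = 0.032879 m
Layer 3: 0.43 × 0.8896×10⁻⁴ × 450 = 0.01721376 m
Δh = 0.0357246 + 0.032879 + 0.01721376 = 0.08581736 m

about 86 mm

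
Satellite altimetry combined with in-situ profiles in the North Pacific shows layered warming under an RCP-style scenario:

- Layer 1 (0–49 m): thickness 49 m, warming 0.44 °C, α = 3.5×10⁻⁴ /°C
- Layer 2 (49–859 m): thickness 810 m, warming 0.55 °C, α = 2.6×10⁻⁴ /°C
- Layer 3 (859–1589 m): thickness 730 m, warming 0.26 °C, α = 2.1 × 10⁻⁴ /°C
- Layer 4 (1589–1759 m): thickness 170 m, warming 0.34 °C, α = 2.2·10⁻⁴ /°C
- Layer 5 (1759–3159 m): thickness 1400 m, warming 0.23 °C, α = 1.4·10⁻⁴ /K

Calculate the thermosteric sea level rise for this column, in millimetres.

221 mm of thermosteric rise

0–49 m: 49 × 0.44 × 3.5×10⁻⁴ = 0.007546 m
810 × 2.6×10⁻⁴ × 0.55 = 0.11583 m
Layer 3: 730 × 0.26 × 2.1×10⁻⁴ = 0.039858 m
Layer 4: 2.2×10⁻⁴ × 170 × 0.34 = 0.012716 m
0.23 × 1.4×10⁻⁴ × 1400 = 0.04508 m
Δh = 0.007546 + 0.11583 + 0.039858 + 0.012716 + 0.04508 = 0.22103 m ≈ 221 mm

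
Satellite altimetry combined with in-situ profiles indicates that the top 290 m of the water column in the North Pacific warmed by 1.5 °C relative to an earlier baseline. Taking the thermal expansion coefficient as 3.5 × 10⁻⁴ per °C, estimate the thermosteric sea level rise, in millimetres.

152 mm of thermosteric rise

Δh = αΔT·H = 3.5×10⁻⁴ × 1.5 × 290 = 0.15225 m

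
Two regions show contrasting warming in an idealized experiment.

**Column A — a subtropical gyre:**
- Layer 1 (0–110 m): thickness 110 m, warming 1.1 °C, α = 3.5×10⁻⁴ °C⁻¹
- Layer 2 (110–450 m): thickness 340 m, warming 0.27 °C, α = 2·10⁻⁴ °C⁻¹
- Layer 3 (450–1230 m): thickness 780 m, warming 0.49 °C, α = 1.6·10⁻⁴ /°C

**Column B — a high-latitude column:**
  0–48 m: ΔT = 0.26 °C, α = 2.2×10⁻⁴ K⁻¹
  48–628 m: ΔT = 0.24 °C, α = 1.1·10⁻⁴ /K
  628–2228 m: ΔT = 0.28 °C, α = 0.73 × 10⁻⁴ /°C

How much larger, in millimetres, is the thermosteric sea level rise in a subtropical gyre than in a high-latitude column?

Δh_A − Δh_B ≈ 71.1 mm

A 0–110 m: 3.5×10⁻⁴ × 1.1 × 110 = 0.04235 m
A Layer 2: 0.27 × 2×10⁻⁴ × 340 = 0.01836 m
A Layer 3: 0.49 × 1.6×10⁻⁴ × 780 = 0.061152 m
A total: 0.121862 m
B 0–48 m: 0.26 × 48 × 2.2×10⁻⁴ = 0.0027456 m
B Layer 2: 1.1×10⁻⁴ × 580 × 0.24 = 0.015312 m
B 0.28 × 0.73×10⁻⁴ × 1600 = 0.032704 m
B total: 0.0507616 m
Difference: 0.121862 − 0.0507616 = 0.0711004 m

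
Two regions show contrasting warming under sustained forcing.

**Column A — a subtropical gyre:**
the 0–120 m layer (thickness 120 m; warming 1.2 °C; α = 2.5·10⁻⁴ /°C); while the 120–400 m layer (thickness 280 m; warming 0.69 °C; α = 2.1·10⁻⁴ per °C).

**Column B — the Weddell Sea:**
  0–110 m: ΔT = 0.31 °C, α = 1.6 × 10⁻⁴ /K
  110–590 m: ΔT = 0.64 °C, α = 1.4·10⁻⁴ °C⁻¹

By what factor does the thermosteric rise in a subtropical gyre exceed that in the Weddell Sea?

A 0–120 m: 2.5×10⁻⁴ × 1.2 × 120 = 0.03600 m
A 120–400 m: 2.1×10⁻⁴ × 0.69 × 280 = 0.040572 m
A total: 0.076572 m
B Layer 1: 0.31 × 1.6×10⁻⁴ × 110 = 0.005456 m
B 110–590 m: 480 × 1.4×10⁻⁴ × 0.64 = 0.043008 m
B total: 0.048464 m
Ratio: 0.076572 / 0.048464 ≈ 1.580

≈ 1.58×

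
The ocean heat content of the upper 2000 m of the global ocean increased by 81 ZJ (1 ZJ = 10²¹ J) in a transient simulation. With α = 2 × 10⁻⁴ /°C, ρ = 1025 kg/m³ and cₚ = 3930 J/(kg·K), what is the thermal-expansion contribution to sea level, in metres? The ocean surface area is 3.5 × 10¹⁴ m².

Per unit area: Q = 81×10²¹ / (3.5×10¹⁴) ≈ 2.314×10⁸ J/m²
Δh = αQ/(ρcₚ) = 2×10⁻⁴ × 2.314×10⁸ / (1025 × 3930) ≈ 0.011489 m

about 0.011 m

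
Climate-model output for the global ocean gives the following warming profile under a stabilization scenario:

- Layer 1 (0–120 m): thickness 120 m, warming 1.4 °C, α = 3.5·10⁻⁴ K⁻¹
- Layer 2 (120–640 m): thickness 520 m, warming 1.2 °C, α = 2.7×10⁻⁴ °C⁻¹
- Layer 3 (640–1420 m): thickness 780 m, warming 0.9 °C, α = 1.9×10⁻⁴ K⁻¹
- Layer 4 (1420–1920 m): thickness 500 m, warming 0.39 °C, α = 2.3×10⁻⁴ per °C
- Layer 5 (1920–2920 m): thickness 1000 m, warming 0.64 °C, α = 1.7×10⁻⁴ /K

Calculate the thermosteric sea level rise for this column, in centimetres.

3.5×10⁻⁴ × 120 × 1.4 = 0.05880 m
Layer 2: 520 × 2.7×10⁻⁴ × 1.2 = 0.16848 m
Layer 3: 780 × 0.9 × 1.9×10⁻⁴ = 0.13338 m
Layer 4: 500 × 0.39 × 2.3×10⁻⁴ = 0.04485 m
1.7×10⁻⁴ × 1000 × 0.64 = 0.10880 m
Δh = 0.05880 + 0.16848 + 0.13338 + 0.04485 + 0.10880 = 0.51431 m

Δh = 51.4 cm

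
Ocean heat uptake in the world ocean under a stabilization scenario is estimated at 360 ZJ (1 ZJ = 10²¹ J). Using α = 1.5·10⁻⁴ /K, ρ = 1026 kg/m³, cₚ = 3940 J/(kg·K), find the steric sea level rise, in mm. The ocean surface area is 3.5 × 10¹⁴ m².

Per unit area: Q = 360×10²¹ / (3.5×10¹⁴) ≈ 1.029×10⁹ J/m²
Δh = αQ/(ρcₚ) = 1.5×10⁻⁴ × 1.029×10⁹ / (1026 × 3940) ≈ 0.038182 m

about 38.2 mm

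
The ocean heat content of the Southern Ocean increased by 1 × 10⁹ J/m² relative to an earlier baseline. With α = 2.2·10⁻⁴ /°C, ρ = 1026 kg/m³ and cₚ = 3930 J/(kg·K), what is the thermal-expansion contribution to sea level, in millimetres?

Δh = αQ/(ρcₚ) = 2.2×10⁻⁴ × 1×10⁹ / (1026 × 3930) ≈ 0.054561 m

about 55 mm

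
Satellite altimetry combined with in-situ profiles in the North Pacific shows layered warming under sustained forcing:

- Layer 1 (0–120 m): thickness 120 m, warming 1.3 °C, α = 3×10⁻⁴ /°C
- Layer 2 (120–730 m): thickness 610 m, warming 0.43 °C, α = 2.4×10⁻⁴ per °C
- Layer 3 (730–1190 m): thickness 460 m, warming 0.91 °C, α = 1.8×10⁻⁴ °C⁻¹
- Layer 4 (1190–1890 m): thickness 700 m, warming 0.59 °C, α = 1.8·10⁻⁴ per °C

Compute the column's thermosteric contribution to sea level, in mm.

0–120 m: 3×10⁻⁴ × 120 × 1.3 = 0.04680 m
610 × 0.43 × 2.4×10⁻⁴ = 0.062952 m
730–1190 m: 460 × 1.8×10⁻⁴ × 0.91 = 0.075348 m
Layer 4: 0.59 × 1.8×10⁻⁴ × 700 = 0.07434 m
Δh = 0.04680 + 0.062952 + 0.075348 + 0.07434 = 0.25944 m ≈ 259 mm

about 259 mm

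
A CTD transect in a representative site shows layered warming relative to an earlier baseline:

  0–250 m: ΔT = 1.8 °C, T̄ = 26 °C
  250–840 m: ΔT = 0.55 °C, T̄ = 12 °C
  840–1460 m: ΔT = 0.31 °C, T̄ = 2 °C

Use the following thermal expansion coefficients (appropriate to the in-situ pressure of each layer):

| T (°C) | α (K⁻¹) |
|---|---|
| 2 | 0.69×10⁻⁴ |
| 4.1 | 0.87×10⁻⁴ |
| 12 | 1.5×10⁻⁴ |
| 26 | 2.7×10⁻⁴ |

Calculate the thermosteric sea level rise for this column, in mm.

Layer 1 at 26 °C → α = 2.7×10⁻⁴ K⁻¹
Layer 2 at 12 °C → α = 1.5×10⁻⁴ K⁻¹
Layer 3 at 2 °C → α = 0.69×10⁻⁴ K⁻¹
0–250 m: 250 × 1.8 × 2.7×10⁻⁴ = 0.12150 m
Layer 2: 1.5×10⁻⁴ × 0.55 × 590 = 0.048675 m
620 × 0.31 × 0.69×10⁻⁴ = 0.0132618 m
Δh = 0.12150 + 0.048675 + 0.0132618 = 0.1834368 m ≈ 180 mm

Δh = 180 mm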